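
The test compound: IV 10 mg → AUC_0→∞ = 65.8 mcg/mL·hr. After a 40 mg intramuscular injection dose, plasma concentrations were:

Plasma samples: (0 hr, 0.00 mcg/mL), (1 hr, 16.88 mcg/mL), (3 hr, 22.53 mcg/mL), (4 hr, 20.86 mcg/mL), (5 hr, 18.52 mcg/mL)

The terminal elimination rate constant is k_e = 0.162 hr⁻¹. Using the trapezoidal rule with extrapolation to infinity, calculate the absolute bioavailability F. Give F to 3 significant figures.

Trapezoidal AUC_0→5 (intramuscular injection):
  [0→1]: (0.00+16.88)/2 × 1 = 8.44
  [1→3]: (16.88+22.53)/2 × 2 = 39.41
  [3→4]: (22.53+20.86)/2 × 1 = 21.695
  [4→5]: (20.86+18.52)/2 × 1 = 19.69
  Sum = 89.235 mcg/mL·hr
Tail: C_last/k_e = 18.52/0.162 = 114.321
AUC_0→∞ (intramuscular injection) = 89.235 + 114.321 = 203.556 mcg/mL·hr
F = (AUC_ev/D_ev)/(AUC_iv/D_iv) = (203.556/40)/(65.8/10) = 5.0889/6.58 = 0.7734

F = 0.773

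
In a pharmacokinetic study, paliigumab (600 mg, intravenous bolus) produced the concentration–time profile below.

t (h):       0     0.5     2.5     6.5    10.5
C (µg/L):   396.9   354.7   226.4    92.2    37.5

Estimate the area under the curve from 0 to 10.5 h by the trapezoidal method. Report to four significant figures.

Trapezoidal AUC_0→10.5:
  [0→0.5]: (396.9+354.7)/2 × 0.5 = 187.9
  [0.5→2.5]: (354.7+226.4)/2 × 2 = 581.1
  [2.5→6.5]: (226.4+92.2)/2 × 4 = 637.2
  [6.5→10.5]: (92.2+37.5)/2 × 4 = 259.4
  Sum = 1665.6 µg/L·h

AUC = 1666 µg/L·h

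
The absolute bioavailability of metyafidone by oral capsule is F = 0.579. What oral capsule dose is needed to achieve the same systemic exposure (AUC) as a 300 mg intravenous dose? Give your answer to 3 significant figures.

For equal systemic exposure: F × D_ev = D_iv
D_ev = D_iv / F = 300 / 0.579 = 518.135 mg

D_oral = 518 mg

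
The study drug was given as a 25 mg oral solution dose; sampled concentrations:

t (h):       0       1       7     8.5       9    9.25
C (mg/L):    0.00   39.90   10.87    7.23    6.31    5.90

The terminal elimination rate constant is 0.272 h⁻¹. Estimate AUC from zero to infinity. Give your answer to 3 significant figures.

AUC = 212 mg/L·h

Trapezoidal AUC_0→9.25:
  [0→1]: (0.00+39.90)/2 × 1 = 19.95
  [1→7]: (39.90+10.87)/2 × 6 = 152.31
  [7→8.5]: (10.87+7.23)/2 × 1.5 = 13.575
  [8.5→9]: (7.23+6.31)/2 × 0.5 = 3.385
  [9→9.25]: (6.31+5.90)/2 × 0.25 = 1.52625
  Sum = 190.74625 mg/L·h
Extrapolated tail: C_last / k_e = 5.90 / 0.272 = 21.691
AUC_0→∞ = 190.74625 + 21.691 = 212.43725 mg/L·h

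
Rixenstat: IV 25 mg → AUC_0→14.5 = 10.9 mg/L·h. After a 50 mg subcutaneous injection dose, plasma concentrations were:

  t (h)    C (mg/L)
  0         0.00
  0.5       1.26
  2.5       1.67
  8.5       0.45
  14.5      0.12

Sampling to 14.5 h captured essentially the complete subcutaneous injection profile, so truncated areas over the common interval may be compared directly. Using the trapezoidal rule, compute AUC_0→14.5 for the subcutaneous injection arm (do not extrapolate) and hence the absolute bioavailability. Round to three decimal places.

F = 0.519

Trapezoidal AUC_0→14.5 (subcutaneous injection):
  [0→0.5]: (0.00+1.26)/2 × 0.5 = 0.315
  [0.5→2.5]: (1.26+1.67)/2 × 2 = 2.93
  [2.5→8.5]: (1.67+0.45)/2 × 6 = 6.36
  [8.5→14.5]: (0.45+0.12)/2 × 6 = 1.71
  Sum = 11.315 mg/L·h
F = (AUC_ev/D_ev)/(AUC_iv/D_iv) = (11.315/50)/(10.9/25) = 0.2263/0.436 = 0.5190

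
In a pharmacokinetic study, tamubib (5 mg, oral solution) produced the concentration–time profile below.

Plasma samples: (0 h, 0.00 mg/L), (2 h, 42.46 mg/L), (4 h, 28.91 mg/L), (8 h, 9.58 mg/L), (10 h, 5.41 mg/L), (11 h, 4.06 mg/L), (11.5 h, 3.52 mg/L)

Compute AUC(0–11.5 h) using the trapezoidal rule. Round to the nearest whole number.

AUC = 212 mg/L·h

Trapezoidal AUC_0→11.5:
  [0→2]: (0.00+42.46)/2 × 2 = 42.46
  [2→4]: (42.46+28.91)/2 × 2 = 71.37
  [4→8]: (28.91+9.58)/2 × 4 = 76.98
  [8→10]: (9.58+5.41)/2 × 2 = 14.99
  [10→11]: (5.41+4.06)/2 × 1 = 4.735
  [11→11.5]: (4.06+3.52)/2 × 0.5 = 1.895
  Sum = 212.43 mg/L·h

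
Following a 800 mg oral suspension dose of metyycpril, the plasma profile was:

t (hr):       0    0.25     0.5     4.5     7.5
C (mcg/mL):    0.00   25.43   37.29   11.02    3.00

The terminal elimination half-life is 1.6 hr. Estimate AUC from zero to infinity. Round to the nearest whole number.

Trapezoidal AUC_0→7.5:
  [0→0.25]: (0.00+25.43)/2 × 0.25 = 3.17875
  [0.25→0.5]: (25.43+37.29)/2 × 0.25 = 7.84
  [0.5→4.5]: (37.29+11.02)/2 × 4 = 96.62
  [4.5→7.5]: (11.02+3.00)/2 × 3 = 21.03
  Sum = 128.66875 mcg/mL·hr
k_e = ln2 / t½ = 0.693147 / 1.6 = 0.4332 hr^-1
Extrapolated tail: C_last / k_e = 3.00 / 0.4332 = 6.925
AUC_0→∞ = 128.66875 + 6.925 = 135.59375 mcg/mL·hr

AUC = 136 mcg/mL·hr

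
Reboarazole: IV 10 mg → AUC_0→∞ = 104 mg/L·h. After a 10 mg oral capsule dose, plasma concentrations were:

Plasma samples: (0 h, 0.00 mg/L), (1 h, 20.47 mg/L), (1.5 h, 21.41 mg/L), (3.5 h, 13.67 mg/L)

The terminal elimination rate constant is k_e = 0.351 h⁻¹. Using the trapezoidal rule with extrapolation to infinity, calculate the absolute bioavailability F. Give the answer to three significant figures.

F = 0.911

Trapezoidal AUC_0→3.5 (oral capsule):
  [0→1]: (0.00+20.47)/2 × 1 = 10.235
  [1→1.5]: (20.47+21.41)/2 × 0.5 = 10.47
  [1.5→3.5]: (21.41+13.67)/2 × 2 = 35.08
  Sum = 55.785 mg/L·h
Tail: C_last/k_e = 13.67/0.351 = 38.946
AUC_0→∞ (oral capsule) = 55.785 + 38.946 = 94.731 mg/L·h
F = (AUC_ev/D_ev)/(AUC_iv/D_iv) = (94.731/10)/(104/10) = 9.4731/10.4 = 0.9109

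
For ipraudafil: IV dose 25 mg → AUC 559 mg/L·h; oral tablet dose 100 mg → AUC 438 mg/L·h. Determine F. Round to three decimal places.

F = 0.196

F = (AUC_ev / D_ev) / (AUC_iv / D_iv)
  = (438/100) / (559/25)
  = 4.38 / 22.36 = 0.1959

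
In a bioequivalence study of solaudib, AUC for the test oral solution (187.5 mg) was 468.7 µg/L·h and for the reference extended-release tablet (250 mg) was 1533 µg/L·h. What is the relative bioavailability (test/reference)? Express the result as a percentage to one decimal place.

F_rel = (AUC_test/D_test) / (AUC_ref/D_ref)
      = (468.7/187.5) / (1533/250)
      = 2.49973 / 6.132 = 0.4077 = 40.77%

F_rel = 40.8%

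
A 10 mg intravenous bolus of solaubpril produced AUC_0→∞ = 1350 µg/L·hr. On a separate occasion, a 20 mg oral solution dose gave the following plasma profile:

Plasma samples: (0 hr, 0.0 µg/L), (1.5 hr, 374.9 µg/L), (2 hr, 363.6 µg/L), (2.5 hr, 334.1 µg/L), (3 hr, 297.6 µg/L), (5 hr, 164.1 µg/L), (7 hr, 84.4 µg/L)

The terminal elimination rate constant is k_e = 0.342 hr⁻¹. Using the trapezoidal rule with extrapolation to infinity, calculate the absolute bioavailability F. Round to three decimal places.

F = 0.650

Trapezoidal AUC_0→7 (oral solution):
  [0→1.5]: (0.0+374.9)/2 × 1.5 = 281.175
  [1.5→2]: (374.9+363.6)/2 × 0.5 = 184.625
  [2→2.5]: (363.6+334.1)/2 × 0.5 = 174.425
  [2.5→3]: (334.1+297.6)/2 × 0.5 = 157.925
  [3→5]: (297.6+164.1)/2 × 2 = 461.7
  [5→7]: (164.1+84.4)/2 × 2 = 248.5
  Sum = 1508.35 µg/L·hr
Tail: C_last/k_e = 84.4/0.342 = 246.784
AUC_0→∞ (oral solution) = 1508.35 + 246.784 = 1755.134 µg/L·hr
F = (AUC_ev/D_ev)/(AUC_iv/D_iv) = (1755.134/20)/(1350/10) = 87.7567/135 = 0.6500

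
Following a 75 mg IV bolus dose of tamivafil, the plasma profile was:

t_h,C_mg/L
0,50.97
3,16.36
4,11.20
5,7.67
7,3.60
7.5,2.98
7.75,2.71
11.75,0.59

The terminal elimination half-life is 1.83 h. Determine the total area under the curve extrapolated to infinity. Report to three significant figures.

AUC = 146 mg/L·h

Trapezoidal AUC_0→11.75:
  [0→3]: (50.97+16.36)/2 × 3 = 100.995
  [3→4]: (16.36+11.20)/2 × 1 = 13.78
  [4→5]: (11.20+7.67)/2 × 1 = 9.435
  [5→7]: (7.67+3.60)/2 × 2 = 11.27
  [7→7.5]: (3.60+2.98)/2 × 0.5 = 1.645
  [7.5→7.75]: (2.98+2.71)/2 × 0.25 = 0.71125
  [7.75→11.75]: (2.71+0.59)/2 × 4 = 6.6
  Sum = 144.43625 mg/L·h
k_e = ln2 / t½ = 0.693147 / 1.83 = 0.3788 h^-1
Extrapolated tail: C_last / k_e = 0.59 / 0.3788 = 1.558
AUC_0→∞ = 144.43625 + 1.558 = 145.99425 mg/L·h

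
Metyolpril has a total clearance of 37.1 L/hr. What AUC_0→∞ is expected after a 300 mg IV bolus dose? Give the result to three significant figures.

AUC_0→∞ = Dose_iv / CL
        = 300 / 37.1 = 8.08625 mg/L·hr

AUC = 8.09 mg/L·hr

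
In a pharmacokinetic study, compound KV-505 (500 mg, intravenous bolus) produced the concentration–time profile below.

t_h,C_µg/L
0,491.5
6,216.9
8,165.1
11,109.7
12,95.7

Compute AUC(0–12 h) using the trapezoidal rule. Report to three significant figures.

Trapezoidal AUC_0→12:
  [0→6]: (491.5+216.9)/2 × 6 = 2125.2
  [6→8]: (216.9+165.1)/2 × 2 = 382.0
  [8→11]: (165.1+109.7)/2 × 3 = 412.2
  [11→12]: (109.7+95.7)/2 × 1 = 102.7
  Sum = 3022.1 µg/L·h

AUC = 3020 µg/L·h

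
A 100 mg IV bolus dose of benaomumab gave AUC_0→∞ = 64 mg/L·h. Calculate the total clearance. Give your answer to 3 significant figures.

CL = Dose_iv / AUC_0→∞
   = 100 / 64 = 1.5625 L/h

CL = 1.56 L/h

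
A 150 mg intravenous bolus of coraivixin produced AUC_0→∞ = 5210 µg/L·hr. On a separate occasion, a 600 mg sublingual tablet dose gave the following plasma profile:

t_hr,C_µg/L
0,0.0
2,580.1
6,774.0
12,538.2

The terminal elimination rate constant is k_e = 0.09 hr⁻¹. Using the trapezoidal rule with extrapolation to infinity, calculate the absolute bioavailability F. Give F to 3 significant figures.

F = 0.634

Trapezoidal AUC_0→12 (sublingual tablet):
  [0→2]: (0.0+580.1)/2 × 2 = 580.1
  [2→6]: (580.1+774.0)/2 × 4 = 2708.2
  [6→12]: (774.0+538.2)/2 × 6 = 3936.6
  Sum = 7224.9 µg/L·hr
Tail: C_last/k_e = 538.2/0.09 = 5980.000
AUC_0→∞ (sublingual tablet) = 7224.9 + 5980.000 = 13204.9 µg/L·hr
F = (AUC_ev/D_ev)/(AUC_iv/D_iv) = (13204.9/600)/(5210/150) = 22.0082/34.7333 = 0.6336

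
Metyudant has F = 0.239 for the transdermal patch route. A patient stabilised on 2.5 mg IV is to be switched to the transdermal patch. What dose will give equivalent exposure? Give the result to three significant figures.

D_transdermal = 10.5 mg

For equal systemic exposure: F × D_ev = D_iv
D_ev = D_iv / F = 2.5 / 0.239 = 10.4603 mg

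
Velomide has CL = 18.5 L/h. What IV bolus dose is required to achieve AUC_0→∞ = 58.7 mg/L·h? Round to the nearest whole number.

Dose_iv = CL × AUC_0→∞
     = 18.5 × 58.7 = 1085.95 mg

Dose = 1086 mg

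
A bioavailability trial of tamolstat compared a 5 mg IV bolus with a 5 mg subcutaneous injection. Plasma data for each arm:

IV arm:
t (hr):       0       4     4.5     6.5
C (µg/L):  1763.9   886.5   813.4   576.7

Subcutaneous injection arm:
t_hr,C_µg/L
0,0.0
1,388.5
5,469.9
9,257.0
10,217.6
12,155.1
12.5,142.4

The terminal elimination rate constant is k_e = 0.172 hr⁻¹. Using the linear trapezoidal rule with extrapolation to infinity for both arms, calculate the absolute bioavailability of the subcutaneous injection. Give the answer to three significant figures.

Trapezoidal AUC_0→6.5 (IV):
  [0→4]: (1763.9+886.5)/2 × 4 = 5300.8
  [4→4.5]: (886.5+813.4)/2 × 0.5 = 424.975
  [4.5→6.5]: (813.4+576.7)/2 × 2 = 1390.1
  Sum = 7115.875 µg/L·hr
IV tail: 576.7/0.172 = 3352.907; AUC_iv,0→∞ = 7115.875 + 3352.907 = 10468.782 µg/L·hr
Trapezoidal AUC_0→12.5 (subcutaneous injection):
  [0→1]: (0.0+388.5)/2 × 1 = 194.25
  [1→5]: (388.5+469.9)/2 × 4 = 1716.8
  [5→9]: (469.9+257.0)/2 × 4 = 1453.8
  [9→10]: (257.0+217.6)/2 × 1 = 237.3
  [10→12]: (217.6+155.1)/2 × 2 = 372.7
  [12→12.5]: (155.1+142.4)/2 × 0.5 = 74.375
  Sum = 4049.225 µg/L·hr
subcutaneous injection tail: 142.4/0.172 = 827.907; AUC_ev,0→∞ = 4049.225 + 827.907 = 4877.132 µg/L·hr
F = (AUC_ev/D_ev)/(AUC_iv/D_iv) = (4877.132/5)/(10468.782/5) = 975.4264/2093.7564 = 0.4659

F = 0.466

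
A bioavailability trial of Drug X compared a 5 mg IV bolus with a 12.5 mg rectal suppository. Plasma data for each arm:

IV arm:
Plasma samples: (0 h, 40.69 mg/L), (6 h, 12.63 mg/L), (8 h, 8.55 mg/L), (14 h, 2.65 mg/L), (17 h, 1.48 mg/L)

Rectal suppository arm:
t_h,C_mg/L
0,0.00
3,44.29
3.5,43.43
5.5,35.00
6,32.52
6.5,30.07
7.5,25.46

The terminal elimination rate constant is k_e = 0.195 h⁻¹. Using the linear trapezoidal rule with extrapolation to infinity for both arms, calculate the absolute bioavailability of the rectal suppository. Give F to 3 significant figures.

Trapezoidal AUC_0→17 (IV):
  [0→6]: (40.69+12.63)/2 × 6 = 159.96
  [6→8]: (12.63+8.55)/2 × 2 = 21.18
  [8→14]: (8.55+2.65)/2 × 6 = 33.6
  [14→17]: (2.65+1.48)/2 × 3 = 6.195
  Sum = 220.935 mg/L·h
IV tail: 1.48/0.195 = 7.590; AUC_iv,0→∞ = 220.935 + 7.590 = 228.525 mg/L·h
Trapezoidal AUC_0→7.5 (rectal suppository):
  [0→3]: (0.00+44.29)/2 × 3 = 66.435
  [3→3.5]: (44.29+43.43)/2 × 0.5 = 21.93
  [3.5→5.5]: (43.43+35.00)/2 × 2 = 78.43
  [5.5→6]: (35.00+32.52)/2 × 0.5 = 16.88
  [6→6.5]: (32.52+30.07)/2 × 0.5 = 15.6475
  [6.5→7.5]: (30.07+25.46)/2 × 1 = 27.765
  Sum = 227.0875 mg/L·h
rectal suppository tail: 25.46/0.195 = 130.564; AUC_ev,0→∞ = 227.0875 + 130.564 = 357.6515 mg/L·h
F = (AUC_ev/D_ev)/(AUC_iv/D_iv) = (357.6515/12.5)/(228.525/5) = 28.61212/45.705 = 0.6260

F = 0.626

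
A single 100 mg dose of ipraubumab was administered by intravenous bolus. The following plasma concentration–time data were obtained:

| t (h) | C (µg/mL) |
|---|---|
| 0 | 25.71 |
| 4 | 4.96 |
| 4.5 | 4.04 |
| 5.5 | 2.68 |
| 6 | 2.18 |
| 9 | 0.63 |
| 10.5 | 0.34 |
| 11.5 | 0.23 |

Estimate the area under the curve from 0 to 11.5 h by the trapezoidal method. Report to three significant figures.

Trapezoidal AUC_0→11.5:
  [0→4]: (25.71+4.96)/2 × 4 = 61.34
  [4→4.5]: (4.96+4.04)/2 × 0.5 = 2.25
  [4.5→5.5]: (4.04+2.68)/2 × 1 = 3.36
  [5.5→6]: (2.68+2.18)/2 × 0.5 = 1.215
  [6→9]: (2.18+0.63)/2 × 3 = 4.215
  [9→10.5]: (0.63+0.34)/2 × 1.5 = 0.7275
  [10.5→11.5]: (0.34+0.23)/2 × 1 = 0.285
  Sum = 73.3925 µg/mL·h

AUC = 73.4 µg/mL·h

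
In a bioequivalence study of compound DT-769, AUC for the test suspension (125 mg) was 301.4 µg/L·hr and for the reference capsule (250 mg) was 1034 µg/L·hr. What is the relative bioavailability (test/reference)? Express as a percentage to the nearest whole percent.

F_rel = 58%

F_rel = (AUC_test/D_test) / (AUC_ref/D_ref)
      = (301.4/125) / (1034/250)
      = 2.4112 / 4.136 = 0.5830 = 58.30%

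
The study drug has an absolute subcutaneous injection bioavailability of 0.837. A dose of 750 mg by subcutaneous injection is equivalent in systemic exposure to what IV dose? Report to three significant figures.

Systemic exposure from an extravascular dose = F × D_ev, so the equivalent IV dose is F × D_ev.
D_iv = F × D_ev = 0.837 × 750 = 627.75 mg

D_iv = 628 mg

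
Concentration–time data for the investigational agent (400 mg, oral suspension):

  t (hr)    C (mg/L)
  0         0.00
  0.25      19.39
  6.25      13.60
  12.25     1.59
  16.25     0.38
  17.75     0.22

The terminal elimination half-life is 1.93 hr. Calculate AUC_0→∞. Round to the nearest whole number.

AUC = 152 mg/L·hr

Trapezoidal AUC_0→17.75:
  [0→0.25]: (0.00+19.39)/2 × 0.25 = 2.42375
  [0.25→6.25]: (19.39+13.60)/2 × 6 = 98.97
  [6.25→12.25]: (13.60+1.59)/2 × 6 = 45.57
  [12.25→16.25]: (1.59+0.38)/2 × 4 = 3.94
  [16.25→17.75]: (0.38+0.22)/2 × 1.5 = 0.45
  Sum = 151.35375 mg/L·hr
k_e = ln2 / t½ = 0.693147 / 1.93 = 0.3591 hr^-1
Extrapolated tail: C_last / k_e = 0.22 / 0.3591 = 0.613
AUC_0→∞ = 151.35375 + 0.613 = 151.96675 mg/L·hr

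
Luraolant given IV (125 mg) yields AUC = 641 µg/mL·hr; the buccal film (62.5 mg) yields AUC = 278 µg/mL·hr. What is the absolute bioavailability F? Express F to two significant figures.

F = 0.87

F = (AUC_ev / D_ev) / (AUC_iv / D_iv)
  = (278/62.5) / (641/125)
  = 4.448 / 5.128 = 0.8674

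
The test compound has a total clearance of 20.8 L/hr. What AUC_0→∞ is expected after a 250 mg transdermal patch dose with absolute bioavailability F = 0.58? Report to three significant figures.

AUC_0→∞ = F × Dose / CL
        = 0.58 × 250 / 20.8 = 6.97115 mg/L·hr

AUC = 6.97 mg/L·hr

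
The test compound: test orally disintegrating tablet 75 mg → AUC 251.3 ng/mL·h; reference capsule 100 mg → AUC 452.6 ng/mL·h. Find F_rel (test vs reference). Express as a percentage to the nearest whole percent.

F_rel = (AUC_test/D_test) / (AUC_ref/D_ref)
      = (251.3/75) / (452.6/100)
      = 3.35067 / 4.526 = 0.7403 = 74.03%

F_rel = 74%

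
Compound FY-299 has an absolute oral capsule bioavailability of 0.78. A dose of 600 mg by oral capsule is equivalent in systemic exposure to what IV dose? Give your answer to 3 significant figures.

Systemic exposure from an extravascular dose = F × D_ev, so the equivalent IV dose is F × D_ev.
D_iv = F × D_ev = 0.78 × 600 = 468 mg

D_iv = 468 mg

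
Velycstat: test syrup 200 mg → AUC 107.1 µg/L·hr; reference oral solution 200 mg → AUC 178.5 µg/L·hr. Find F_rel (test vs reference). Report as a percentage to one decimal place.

F_rel = (AUC_test/D_test) / (AUC_ref/D_ref)
      = (107.1/200) / (178.5/200)
      = 0.5355 / 0.8925 = 0.6000 = 60.00%

F_rel = 60.0%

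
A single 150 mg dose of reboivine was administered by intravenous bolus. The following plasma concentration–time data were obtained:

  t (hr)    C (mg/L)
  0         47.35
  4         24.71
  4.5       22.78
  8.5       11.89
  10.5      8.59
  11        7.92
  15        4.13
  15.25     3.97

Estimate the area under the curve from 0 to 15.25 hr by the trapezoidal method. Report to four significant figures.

Trapezoidal AUC_0→15.25:
  [0→4]: (47.35+24.71)/2 × 4 = 144.12
  [4→4.5]: (24.71+22.78)/2 × 0.5 = 11.8725
  [4.5→8.5]: (22.78+11.89)/2 × 4 = 69.34
  [8.5→10.5]: (11.89+8.59)/2 × 2 = 20.48
  [10.5→11]: (8.59+7.92)/2 × 0.5 = 4.1275
  [11→15]: (7.92+4.13)/2 × 4 = 24.1
  [15→15.25]: (4.13+3.97)/2 × 0.25 = 1.0125
  Sum = 275.0525 mg/L·hr

AUC = 275.1 mg/L·hr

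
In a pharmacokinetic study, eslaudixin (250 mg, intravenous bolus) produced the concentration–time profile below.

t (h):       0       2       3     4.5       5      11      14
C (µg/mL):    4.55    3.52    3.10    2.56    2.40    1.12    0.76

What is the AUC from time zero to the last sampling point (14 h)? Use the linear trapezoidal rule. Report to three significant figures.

AUC = 30.2 µg/mL·h

Trapezoidal AUC_0→14:
  [0→2]: (4.55+3.52)/2 × 2 = 8.07
  [2→3]: (3.52+3.10)/2 × 1 = 3.31
  [3→4.5]: (3.10+2.56)/2 × 1.5 = 4.245
  [4.5→5]: (2.56+2.40)/2 × 0.5 = 1.24
  [5→11]: (2.40+1.12)/2 × 6 = 10.56
  [11→14]: (1.12+0.76)/2 × 3 = 2.82
  Sum = 30.245 µg/mL·h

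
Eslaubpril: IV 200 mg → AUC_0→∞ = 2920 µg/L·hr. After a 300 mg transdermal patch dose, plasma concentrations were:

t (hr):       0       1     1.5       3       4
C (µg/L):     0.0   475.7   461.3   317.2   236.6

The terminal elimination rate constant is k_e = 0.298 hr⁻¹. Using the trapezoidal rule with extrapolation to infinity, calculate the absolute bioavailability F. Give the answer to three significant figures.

Trapezoidal AUC_0→4 (transdermal patch):
  [0→1]: (0.0+475.7)/2 × 1 = 237.85
  [1→1.5]: (475.7+461.3)/2 × 0.5 = 234.25
  [1.5→3]: (461.3+317.2)/2 × 1.5 = 583.875
  [3→4]: (317.2+236.6)/2 × 1 = 276.9
  Sum = 1332.875 µg/L·hr
Tail: C_last/k_e = 236.6/0.298 = 793.960
AUC_0→∞ (transdermal patch) = 1332.875 + 793.960 = 2126.835 µg/L·hr
F = (AUC_ev/D_ev)/(AUC_iv/D_iv) = (2126.835/300)/(2920/200) = 7.08945/14.6 = 0.4856

F = 0.486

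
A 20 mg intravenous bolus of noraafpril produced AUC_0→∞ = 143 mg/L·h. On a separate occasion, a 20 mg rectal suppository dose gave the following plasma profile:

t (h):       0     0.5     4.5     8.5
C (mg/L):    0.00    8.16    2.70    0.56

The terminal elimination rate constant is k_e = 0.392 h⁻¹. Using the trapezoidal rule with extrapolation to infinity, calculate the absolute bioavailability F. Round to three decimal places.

F = 0.222

Trapezoidal AUC_0→8.5 (rectal suppository):
  [0→0.5]: (0.00+8.16)/2 × 0.5 = 2.04
  [0.5→4.5]: (8.16+2.70)/2 × 4 = 21.72
  [4.5→8.5]: (2.70+0.56)/2 × 4 = 6.52
  Sum = 30.28 mg/L·h
Tail: C_last/k_e = 0.56/0.392 = 1.429
AUC_0→∞ (rectal suppository) = 30.28 + 1.429 = 31.709 mg/L·h
F = (AUC_ev/D_ev)/(AUC_iv/D_iv) = (31.709/20)/(143/20) = 1.58545/7.15 = 0.2217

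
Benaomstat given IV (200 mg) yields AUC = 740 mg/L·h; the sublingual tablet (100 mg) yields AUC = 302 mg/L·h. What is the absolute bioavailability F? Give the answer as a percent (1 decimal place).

F = (AUC_ev / D_ev) / (AUC_iv / D_iv)
  = (302/100) / (740/200)
  = 3.02 / 3.7 = 0.8162
  = 81.62%

F = 81.6%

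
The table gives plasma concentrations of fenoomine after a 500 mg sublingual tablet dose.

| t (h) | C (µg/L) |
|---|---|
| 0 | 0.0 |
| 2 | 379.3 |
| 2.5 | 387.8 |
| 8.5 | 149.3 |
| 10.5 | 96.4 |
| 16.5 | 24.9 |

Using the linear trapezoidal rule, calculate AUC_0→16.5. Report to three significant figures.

AUC = 2790 µg/L·h

Trapezoidal AUC_0→16.5:
  [0→2]: (0.0+379.3)/2 × 2 = 379.3
  [2→2.5]: (379.3+387.8)/2 × 0.5 = 191.775
  [2.5→8.5]: (387.8+149.3)/2 × 6 = 1611.3
  [8.5→10.5]: (149.3+96.4)/2 × 2 = 245.7
  [10.5→16.5]: (96.4+24.9)/2 × 6 = 363.9
  Sum = 2791.975 µg/L·h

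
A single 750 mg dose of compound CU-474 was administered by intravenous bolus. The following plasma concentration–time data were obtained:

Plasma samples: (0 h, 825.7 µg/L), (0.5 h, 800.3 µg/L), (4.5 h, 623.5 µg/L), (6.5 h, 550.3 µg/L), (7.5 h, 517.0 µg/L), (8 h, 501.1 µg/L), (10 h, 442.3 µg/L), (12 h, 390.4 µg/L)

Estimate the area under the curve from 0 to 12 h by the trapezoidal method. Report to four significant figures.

AUC = 6992 µg/L·h

Trapezoidal AUC_0→12:
  [0→0.5]: (825.7+800.3)/2 × 0.5 = 406.5
  [0.5→4.5]: (800.3+623.5)/2 × 4 = 2847.6
  [4.5→6.5]: (623.5+550.3)/2 × 2 = 1173.8
  [6.5→7.5]: (550.3+517.0)/2 × 1 = 533.65
  [7.5→8]: (517.0+501.1)/2 × 0.5 = 254.525
  [8→10]: (501.1+442.3)/2 × 2 = 943.4
  [10→12]: (442.3+390.4)/2 × 2 = 832.7
  Sum = 6992.175 µg/L·h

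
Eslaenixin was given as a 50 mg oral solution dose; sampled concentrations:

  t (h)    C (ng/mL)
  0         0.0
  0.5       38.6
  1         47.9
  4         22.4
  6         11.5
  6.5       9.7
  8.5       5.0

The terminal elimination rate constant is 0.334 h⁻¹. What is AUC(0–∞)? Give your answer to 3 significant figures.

AUC = 206 ng/mL·h

Trapezoidal AUC_0→8.5:
  [0→0.5]: (0.0+38.6)/2 × 0.5 = 9.65
  [0.5→1]: (38.6+47.9)/2 × 0.5 = 21.625
  [1→4]: (47.9+22.4)/2 × 3 = 105.45
  [4→6]: (22.4+11.5)/2 × 2 = 33.9
  [6→6.5]: (11.5+9.7)/2 × 0.5 = 5.3
  [6.5→8.5]: (9.7+5.0)/2 × 2 = 14.7
  Sum = 190.625 ng/mL·h
Extrapolated tail: C_last / k_e = 5.0 / 0.334 = 14.970
AUC_0→∞ = 190.625 + 14.970 = 205.595 ng/mL·h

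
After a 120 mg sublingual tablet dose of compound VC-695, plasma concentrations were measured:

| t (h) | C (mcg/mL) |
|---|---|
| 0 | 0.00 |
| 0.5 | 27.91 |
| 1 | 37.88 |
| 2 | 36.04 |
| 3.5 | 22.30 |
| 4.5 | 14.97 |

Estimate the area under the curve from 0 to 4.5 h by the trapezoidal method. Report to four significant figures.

AUC = 122.8 mcg/mL·h

Trapezoidal AUC_0→4.5:
  [0→0.5]: (0.00+27.91)/2 × 0.5 = 6.9775
  [0.5→1]: (27.91+37.88)/2 × 0.5 = 16.4475
  [1→2]: (37.88+36.04)/2 × 1 = 36.96
  [2→3.5]: (36.04+22.30)/2 × 1.5 = 43.755
  [3.5→4.5]: (22.30+14.97)/2 × 1 = 18.635
  Sum = 122.775 mcg/mL·h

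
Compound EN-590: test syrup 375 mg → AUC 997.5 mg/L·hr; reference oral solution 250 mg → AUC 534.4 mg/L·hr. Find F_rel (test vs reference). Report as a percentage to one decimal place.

F_rel = (AUC_test/D_test) / (AUC_ref/D_ref)
      = (997.5/375) / (534.4/250)
      = 2.66 / 2.1376 = 1.2444 = 124.44%

F_rel = 124.4%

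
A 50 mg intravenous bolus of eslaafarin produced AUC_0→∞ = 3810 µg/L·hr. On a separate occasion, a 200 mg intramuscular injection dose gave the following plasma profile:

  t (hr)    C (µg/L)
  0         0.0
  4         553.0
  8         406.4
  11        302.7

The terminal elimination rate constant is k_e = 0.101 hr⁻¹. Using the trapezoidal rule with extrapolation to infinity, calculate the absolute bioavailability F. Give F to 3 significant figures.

F = 0.465

Trapezoidal AUC_0→11 (intramuscular injection):
  [0→4]: (0.0+553.0)/2 × 4 = 1106.0
  [4→8]: (553.0+406.4)/2 × 4 = 1918.8
  [8→11]: (406.4+302.7)/2 × 3 = 1063.65
  Sum = 4088.45 µg/L·hr
Tail: C_last/k_e = 302.7/0.101 = 2997.030
AUC_0→∞ (intramuscular injection) = 4088.45 + 2997.030 = 7085.48 µg/L·hr
F = (AUC_ev/D_ev)/(AUC_iv/D_iv) = (7085.48/200)/(3810/50) = 35.4274/76.2 = 0.4649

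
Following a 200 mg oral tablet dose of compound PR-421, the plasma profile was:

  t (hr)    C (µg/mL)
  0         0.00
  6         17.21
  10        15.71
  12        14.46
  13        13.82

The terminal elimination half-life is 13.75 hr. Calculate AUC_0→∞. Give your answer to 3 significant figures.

Trapezoidal AUC_0→13:
  [0→6]: (0.00+17.21)/2 × 6 = 51.63
  [6→10]: (17.21+15.71)/2 × 4 = 65.84
  [10→12]: (15.71+14.46)/2 × 2 = 30.17
  [12→13]: (14.46+13.82)/2 × 1 = 14.14
  Sum = 161.78 µg/mL·hr
k_e = ln2 / t½ = 0.693147 / 13.75 = 0.0504 hr^-1
Extrapolated tail: C_last / k_e = 13.82 / 0.0504 = 274.206
AUC_0→∞ = 161.78 + 274.206 = 435.986 µg/mL·hr

AUC = 436 µg/mL·hr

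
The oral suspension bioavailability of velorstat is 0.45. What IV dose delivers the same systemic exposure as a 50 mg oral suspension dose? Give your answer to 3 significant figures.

Systemic exposure from an extravascular dose = F × D_ev, so the equivalent IV dose is F × D_ev.
D_iv = F × D_ev = 0.45 × 50 = 22.5 mg

D_iv = 22.5 mg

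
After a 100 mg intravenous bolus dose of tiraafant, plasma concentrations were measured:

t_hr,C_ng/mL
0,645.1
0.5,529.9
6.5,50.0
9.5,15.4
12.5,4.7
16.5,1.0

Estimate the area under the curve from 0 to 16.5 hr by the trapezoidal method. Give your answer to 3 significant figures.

AUC = 2170 ng/mL·hr

Trapezoidal AUC_0→16.5:
  [0→0.5]: (645.1+529.9)/2 × 0.5 = 293.75
  [0.5→6.5]: (529.9+50.0)/2 × 6 = 1739.7
  [6.5→9.5]: (50.0+15.4)/2 × 3 = 98.1
  [9.5→12.5]: (15.4+4.7)/2 × 3 = 30.15
  [12.5→16.5]: (4.7+1.0)/2 × 4 = 11.4
  Sum = 2173.1 ng/mL·hr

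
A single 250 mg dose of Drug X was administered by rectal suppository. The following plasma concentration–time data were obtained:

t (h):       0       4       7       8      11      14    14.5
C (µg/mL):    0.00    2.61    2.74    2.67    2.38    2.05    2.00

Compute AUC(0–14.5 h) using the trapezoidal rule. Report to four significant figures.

Trapezoidal AUC_0→14.5:
  [0→4]: (0.00+2.61)/2 × 4 = 5.22
  [4→7]: (2.61+2.74)/2 × 3 = 8.025
  [7→8]: (2.74+2.67)/2 × 1 = 2.705
  [8→11]: (2.67+2.38)/2 × 3 = 7.575
  [11→14]: (2.38+2.05)/2 × 3 = 6.645
  [14→14.5]: (2.05+2.00)/2 × 0.5 = 1.0125
  Sum = 31.1825 µg/mL·h

AUC = 31.18 µg/mL·h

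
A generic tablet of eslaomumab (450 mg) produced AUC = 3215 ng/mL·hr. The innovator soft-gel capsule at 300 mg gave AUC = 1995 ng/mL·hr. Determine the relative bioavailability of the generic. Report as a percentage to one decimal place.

F_rel = 107.4%

F_rel = (AUC_test/D_test) / (AUC_ref/D_ref)
      = (3215/450) / (1995/300)
      = 7.14444 / 6.65 = 1.0744 = 107.44%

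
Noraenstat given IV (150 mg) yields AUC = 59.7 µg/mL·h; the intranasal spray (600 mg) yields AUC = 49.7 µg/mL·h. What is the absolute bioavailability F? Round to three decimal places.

F = 0.208

F = (AUC_ev / D_ev) / (AUC_iv / D_iv)
  = (49.7/600) / (59.7/150)
  = 0.0828333 / 0.398 = 0.2081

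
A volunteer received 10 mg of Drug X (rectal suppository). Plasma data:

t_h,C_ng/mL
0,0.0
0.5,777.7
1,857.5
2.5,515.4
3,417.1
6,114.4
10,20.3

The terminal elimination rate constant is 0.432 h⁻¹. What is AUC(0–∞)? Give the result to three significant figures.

Trapezoidal AUC_0→10:
  [0→0.5]: (0.0+777.7)/2 × 0.5 = 194.425
  [0.5→1]: (777.7+857.5)/2 × 0.5 = 408.8
  [1→2.5]: (857.5+515.4)/2 × 1.5 = 1029.675
  [2.5→3]: (515.4+417.1)/2 × 0.5 = 233.125
  [3→6]: (417.1+114.4)/2 × 3 = 797.25
  [6→10]: (114.4+20.3)/2 × 4 = 269.4
  Sum = 2932.675 ng/mL·h
Extrapolated tail: C_last / k_e = 20.3 / 0.432 = 46.991
AUC_0→∞ = 2932.675 + 46.991 = 2979.666 ng/mL·h

AUC = 2980 ng/mL·h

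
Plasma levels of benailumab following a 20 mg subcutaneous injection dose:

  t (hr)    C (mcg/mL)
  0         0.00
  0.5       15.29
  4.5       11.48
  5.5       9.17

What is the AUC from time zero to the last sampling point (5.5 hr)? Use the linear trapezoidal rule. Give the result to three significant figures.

AUC = 67.7 mcg/mL·hr

Trapezoidal AUC_0→5.5:
  [0→0.5]: (0.00+15.29)/2 × 0.5 = 3.8225
  [0.5→4.5]: (15.29+11.48)/2 × 4 = 53.54
  [4.5→5.5]: (11.48+9.17)/2 × 1 = 10.325
  Sum = 67.6875 mcg/mL·hr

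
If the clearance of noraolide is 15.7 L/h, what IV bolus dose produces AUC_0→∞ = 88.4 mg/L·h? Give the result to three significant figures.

Dose = 1390 mg

Dose_iv = CL × AUC_0→∞
     = 15.7 × 88.4 = 1387.88 mg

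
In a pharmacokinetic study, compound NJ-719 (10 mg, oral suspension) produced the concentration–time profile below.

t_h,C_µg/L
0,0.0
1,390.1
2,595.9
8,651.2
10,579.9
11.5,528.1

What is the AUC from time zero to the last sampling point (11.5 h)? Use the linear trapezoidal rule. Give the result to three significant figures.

AUC = 6490 µg/L·h

Trapezoidal AUC_0→11.5:
  [0→1]: (0.0+390.1)/2 × 1 = 195.05
  [1→2]: (390.1+595.9)/2 × 1 = 493.0
  [2→8]: (595.9+651.2)/2 × 6 = 3741.3
  [8→10]: (651.2+579.9)/2 × 2 = 1231.1
  [10→11.5]: (579.9+528.1)/2 × 1.5 = 831.0
  Sum = 6491.45 µg/L·h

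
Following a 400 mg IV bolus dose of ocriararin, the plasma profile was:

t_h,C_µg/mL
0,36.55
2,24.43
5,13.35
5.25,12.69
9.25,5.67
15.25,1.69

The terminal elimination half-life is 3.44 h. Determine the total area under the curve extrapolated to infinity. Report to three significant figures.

Trapezoidal AUC_0→15.25:
  [0→2]: (36.55+24.43)/2 × 2 = 60.98
  [2→5]: (24.43+13.35)/2 × 3 = 56.67
  [5→5.25]: (13.35+12.69)/2 × 0.25 = 3.255
  [5.25→9.25]: (12.69+5.67)/2 × 4 = 36.72
  [9.25→15.25]: (5.67+1.69)/2 × 6 = 22.08
  Sum = 179.705 µg/mL·h
k_e = ln2 / t½ = 0.693147 / 3.44 = 0.2015 h^-1
Extrapolated tail: C_last / k_e = 1.69 / 0.2015 = 8.387
AUC_0→∞ = 179.705 + 8.387 = 188.092 µg/mL·h

AUC = 188 µg/mL·h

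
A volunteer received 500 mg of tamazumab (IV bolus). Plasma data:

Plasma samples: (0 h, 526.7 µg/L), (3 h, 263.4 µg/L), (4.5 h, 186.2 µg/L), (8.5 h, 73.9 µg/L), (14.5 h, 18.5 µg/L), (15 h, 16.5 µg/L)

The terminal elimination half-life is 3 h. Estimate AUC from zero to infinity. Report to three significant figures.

Trapezoidal AUC_0→15:
  [0→3]: (526.7+263.4)/2 × 3 = 1185.15
  [3→4.5]: (263.4+186.2)/2 × 1.5 = 337.2
  [4.5→8.5]: (186.2+73.9)/2 × 4 = 520.2
  [8.5→14.5]: (73.9+18.5)/2 × 6 = 277.2
  [14.5→15]: (18.5+16.5)/2 × 0.5 = 8.75
  Sum = 2328.5 µg/L·h
k_e = ln2 / t½ = 0.693147 / 3 = 0.2310 h^-1
Extrapolated tail: C_last / k_e = 16.5 / 0.231 = 71.429
AUC_0→∞ = 2328.5 + 71.429 = 2399.929 µg/L·h

AUC = 2400 µg/L·h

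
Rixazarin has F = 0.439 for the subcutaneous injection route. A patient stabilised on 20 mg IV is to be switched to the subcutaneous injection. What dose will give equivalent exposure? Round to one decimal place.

For equal systemic exposure: F × D_ev = D_iv
D_ev = D_iv / F = 20 / 0.439 = 45.5581 mg

D_subcutaneous = 45.6 mg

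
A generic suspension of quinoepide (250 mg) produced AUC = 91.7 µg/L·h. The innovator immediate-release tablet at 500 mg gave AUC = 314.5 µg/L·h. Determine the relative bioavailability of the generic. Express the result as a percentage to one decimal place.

F_rel = 58.3%

F_rel = (AUC_test/D_test) / (AUC_ref/D_ref)
      = (91.7/250) / (314.5/500)
      = 0.3668 / 0.629 = 0.5831 = 58.31%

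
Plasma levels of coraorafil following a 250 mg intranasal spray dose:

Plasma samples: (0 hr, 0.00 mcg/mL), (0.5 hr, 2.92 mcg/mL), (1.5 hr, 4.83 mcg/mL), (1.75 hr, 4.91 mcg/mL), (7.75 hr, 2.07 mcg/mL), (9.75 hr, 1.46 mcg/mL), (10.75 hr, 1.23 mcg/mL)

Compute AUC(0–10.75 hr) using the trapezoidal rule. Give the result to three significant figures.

Trapezoidal AUC_0→10.75:
  [0→0.5]: (0.00+2.92)/2 × 0.5 = 0.73
  [0.5→1.5]: (2.92+4.83)/2 × 1 = 3.875
  [1.5→1.75]: (4.83+4.91)/2 × 0.25 = 1.2175
  [1.75→7.75]: (4.91+2.07)/2 × 6 = 20.94
  [7.75→9.75]: (2.07+1.46)/2 × 2 = 3.53
  [9.75→10.75]: (1.46+1.23)/2 × 1 = 1.345
  Sum = 31.6375 mcg/mL·hr

AUC = 31.6 mcg/mL·hr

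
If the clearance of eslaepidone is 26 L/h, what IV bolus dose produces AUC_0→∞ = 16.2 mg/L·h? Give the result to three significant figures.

Dose = 421 mg

Dose_iv = CL × AUC_0→∞
     = 26 × 16.2 = 421.2 mg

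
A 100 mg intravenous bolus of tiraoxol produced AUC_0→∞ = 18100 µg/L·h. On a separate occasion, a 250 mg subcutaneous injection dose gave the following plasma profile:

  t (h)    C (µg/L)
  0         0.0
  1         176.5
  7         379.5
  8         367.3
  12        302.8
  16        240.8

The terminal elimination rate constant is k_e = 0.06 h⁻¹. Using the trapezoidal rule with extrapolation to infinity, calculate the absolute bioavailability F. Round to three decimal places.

Trapezoidal AUC_0→16 (subcutaneous injection):
  [0→1]: (0.0+176.5)/2 × 1 = 88.25
  [1→7]: (176.5+379.5)/2 × 6 = 1668.0
  [7→8]: (379.5+367.3)/2 × 1 = 373.4
  [8→12]: (367.3+302.8)/2 × 4 = 1340.2
  [12→16]: (302.8+240.8)/2 × 4 = 1087.2
  Sum = 4557.05 µg/L·h
Tail: C_last/k_e = 240.8/0.06 = 4013.333
AUC_0→∞ (subcutaneous injection) = 4557.05 + 4013.333 = 8570.383 µg/L·h
F = (AUC_ev/D_ev)/(AUC_iv/D_iv) = (8570.383/250)/(18100/100) = 34.281532/181 = 0.1894

F = 0.189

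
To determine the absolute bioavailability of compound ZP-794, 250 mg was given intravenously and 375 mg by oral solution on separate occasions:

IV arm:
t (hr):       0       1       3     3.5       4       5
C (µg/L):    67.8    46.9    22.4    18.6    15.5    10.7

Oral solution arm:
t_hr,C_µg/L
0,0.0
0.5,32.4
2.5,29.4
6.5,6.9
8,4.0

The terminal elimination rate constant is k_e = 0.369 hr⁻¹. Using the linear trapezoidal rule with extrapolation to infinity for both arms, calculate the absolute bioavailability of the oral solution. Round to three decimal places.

F = 0.574

Trapezoidal AUC_0→5 (IV):
  [0→1]: (67.8+46.9)/2 × 1 = 57.35
  [1→3]: (46.9+22.4)/2 × 2 = 69.3
  [3→3.5]: (22.4+18.6)/2 × 0.5 = 10.25
  [3.5→4]: (18.6+15.5)/2 × 0.5 = 8.525
  [4→5]: (15.5+10.7)/2 × 1 = 13.1
  Sum = 158.525 µg/L·hr
IV tail: 10.7/0.369 = 28.997; AUC_iv,0→∞ = 158.525 + 28.997 = 187.522 µg/L·hr
Trapezoidal AUC_0→8 (oral solution):
  [0→0.5]: (0.0+32.4)/2 × 0.5 = 8.1
  [0.5→2.5]: (32.4+29.4)/2 × 2 = 61.8
  [2.5→6.5]: (29.4+6.9)/2 × 4 = 72.6
  [6.5→8]: (6.9+4.0)/2 × 1.5 = 8.175
  Sum = 150.675 µg/L·hr
oral solution tail: 4.0/0.369 = 10.840; AUC_ev,0→∞ = 150.675 + 10.840 = 161.515 µg/L·hr
F = (AUC_ev/D_ev)/(AUC_iv/D_iv) = (161.515/375)/(187.522/250) = 0.430707/0.750088 = 0.5742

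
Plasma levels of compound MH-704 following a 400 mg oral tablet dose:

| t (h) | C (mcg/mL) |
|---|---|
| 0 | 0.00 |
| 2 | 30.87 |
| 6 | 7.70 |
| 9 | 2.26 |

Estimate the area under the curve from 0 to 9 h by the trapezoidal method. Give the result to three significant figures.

Trapezoidal AUC_0→9:
  [0→2]: (0.00+30.87)/2 × 2 = 30.87
  [2→6]: (30.87+7.70)/2 × 4 = 77.14
  [6→9]: (7.70+2.26)/2 × 3 = 14.94
  Sum = 122.95 mcg/mL·h

AUC = 123 mcg/mL·h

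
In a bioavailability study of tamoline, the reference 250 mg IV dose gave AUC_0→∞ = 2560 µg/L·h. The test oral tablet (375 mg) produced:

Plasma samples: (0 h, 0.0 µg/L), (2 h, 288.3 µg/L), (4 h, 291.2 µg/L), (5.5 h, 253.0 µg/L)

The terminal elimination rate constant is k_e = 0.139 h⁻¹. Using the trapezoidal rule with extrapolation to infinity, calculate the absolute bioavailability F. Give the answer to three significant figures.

Trapezoidal AUC_0→5.5 (oral tablet):
  [0→2]: (0.0+288.3)/2 × 2 = 288.3
  [2→4]: (288.3+291.2)/2 × 2 = 579.5
  [4→5.5]: (291.2+253.0)/2 × 1.5 = 408.15
  Sum = 1275.95 µg/L·h
Tail: C_last/k_e = 253.0/0.139 = 1820.144
AUC_0→∞ (oral tablet) = 1275.95 + 1820.144 = 3096.094 µg/L·h
F = (AUC_ev/D_ev)/(AUC_iv/D_iv) = (3096.094/375)/(2560/250) = 8.25625/10.24 = 0.8063

F = 0.806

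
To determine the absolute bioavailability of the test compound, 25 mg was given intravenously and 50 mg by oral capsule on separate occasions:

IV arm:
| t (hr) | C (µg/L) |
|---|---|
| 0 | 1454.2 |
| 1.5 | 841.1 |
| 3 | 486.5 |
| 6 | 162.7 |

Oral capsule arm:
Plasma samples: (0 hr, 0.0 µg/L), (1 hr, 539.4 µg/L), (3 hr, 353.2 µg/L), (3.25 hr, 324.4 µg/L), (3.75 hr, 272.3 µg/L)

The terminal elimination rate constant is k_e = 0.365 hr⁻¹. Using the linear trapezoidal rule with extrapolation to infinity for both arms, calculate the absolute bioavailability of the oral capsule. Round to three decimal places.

Trapezoidal AUC_0→6 (IV):
  [0→1.5]: (1454.2+841.1)/2 × 1.5 = 1721.475
  [1.5→3]: (841.1+486.5)/2 × 1.5 = 995.7
  [3→6]: (486.5+162.7)/2 × 3 = 973.8
  Sum = 3690.975 µg/L·hr
IV tail: 162.7/0.365 = 445.753; AUC_iv,0→∞ = 3690.975 + 445.753 = 4136.728 µg/L·hr
Trapezoidal AUC_0→3.75 (oral capsule):
  [0→1]: (0.0+539.4)/2 × 1 = 269.7
  [1→3]: (539.4+353.2)/2 × 2 = 892.6
  [3→3.25]: (353.2+324.4)/2 × 0.25 = 84.7
  [3.25→3.75]: (324.4+272.3)/2 × 0.5 = 149.175
  Sum = 1396.175 µg/L·hr
oral capsule tail: 272.3/0.365 = 746.027; AUC_ev,0→∞ = 1396.175 + 746.027 = 2142.202 µg/L·hr
F = (AUC_ev/D_ev)/(AUC_iv/D_iv) = (2142.202/50)/(4136.728/25) = 42.84404/165.46912 = 0.2589

F = 0.259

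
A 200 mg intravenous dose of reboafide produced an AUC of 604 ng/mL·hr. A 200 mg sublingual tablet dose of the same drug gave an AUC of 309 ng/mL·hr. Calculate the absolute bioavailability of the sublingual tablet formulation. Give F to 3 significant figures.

F = (AUC_ev / D_ev) / (AUC_iv / D_iv)
  = (309/200) / (604/200)
  = 1.545 / 3.02 = 0.5116

F = 0.512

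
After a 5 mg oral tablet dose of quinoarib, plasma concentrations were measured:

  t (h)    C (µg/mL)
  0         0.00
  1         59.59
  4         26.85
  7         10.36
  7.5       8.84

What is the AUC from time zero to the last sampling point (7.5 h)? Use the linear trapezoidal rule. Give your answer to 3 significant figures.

AUC = 220 µg/mL·h

Trapezoidal AUC_0→7.5:
  [0→1]: (0.00+59.59)/2 × 1 = 29.795
  [1→4]: (59.59+26.85)/2 × 3 = 129.66
  [4→7]: (26.85+10.36)/2 × 3 = 55.815
  [7→7.5]: (10.36+8.84)/2 × 0.5 = 4.8
  Sum = 220.07 µg/mL·h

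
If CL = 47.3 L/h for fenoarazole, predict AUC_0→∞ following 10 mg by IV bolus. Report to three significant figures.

AUC_0→∞ = Dose_iv / CL
        = 10 / 47.3 = 0.211416 mg/L·h

AUC = 0.211 mg/L·h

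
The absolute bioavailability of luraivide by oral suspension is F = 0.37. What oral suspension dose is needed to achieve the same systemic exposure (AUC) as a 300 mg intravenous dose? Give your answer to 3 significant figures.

For equal systemic exposure: F × D_ev = D_iv
D_ev = D_iv / F = 300 / 0.37 = 810.811 mg

D_oral = 811 mg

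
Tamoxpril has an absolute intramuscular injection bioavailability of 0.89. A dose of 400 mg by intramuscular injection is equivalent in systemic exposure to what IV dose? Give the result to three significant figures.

Systemic exposure from an extravascular dose = F × D_ev, so the equivalent IV dose is F × D_ev.
D_iv = F × D_ev = 0.89 × 400 = 356 mg

D_iv = 356 mg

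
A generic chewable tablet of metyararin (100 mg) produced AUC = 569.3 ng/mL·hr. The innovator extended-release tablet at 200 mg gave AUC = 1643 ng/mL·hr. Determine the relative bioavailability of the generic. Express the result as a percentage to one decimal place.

F_rel = (AUC_test/D_test) / (AUC_ref/D_ref)
      = (569.3/100) / (1643/200)
      = 5.693 / 8.215 = 0.6930 = 69.30%

F_rel = 69.3%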